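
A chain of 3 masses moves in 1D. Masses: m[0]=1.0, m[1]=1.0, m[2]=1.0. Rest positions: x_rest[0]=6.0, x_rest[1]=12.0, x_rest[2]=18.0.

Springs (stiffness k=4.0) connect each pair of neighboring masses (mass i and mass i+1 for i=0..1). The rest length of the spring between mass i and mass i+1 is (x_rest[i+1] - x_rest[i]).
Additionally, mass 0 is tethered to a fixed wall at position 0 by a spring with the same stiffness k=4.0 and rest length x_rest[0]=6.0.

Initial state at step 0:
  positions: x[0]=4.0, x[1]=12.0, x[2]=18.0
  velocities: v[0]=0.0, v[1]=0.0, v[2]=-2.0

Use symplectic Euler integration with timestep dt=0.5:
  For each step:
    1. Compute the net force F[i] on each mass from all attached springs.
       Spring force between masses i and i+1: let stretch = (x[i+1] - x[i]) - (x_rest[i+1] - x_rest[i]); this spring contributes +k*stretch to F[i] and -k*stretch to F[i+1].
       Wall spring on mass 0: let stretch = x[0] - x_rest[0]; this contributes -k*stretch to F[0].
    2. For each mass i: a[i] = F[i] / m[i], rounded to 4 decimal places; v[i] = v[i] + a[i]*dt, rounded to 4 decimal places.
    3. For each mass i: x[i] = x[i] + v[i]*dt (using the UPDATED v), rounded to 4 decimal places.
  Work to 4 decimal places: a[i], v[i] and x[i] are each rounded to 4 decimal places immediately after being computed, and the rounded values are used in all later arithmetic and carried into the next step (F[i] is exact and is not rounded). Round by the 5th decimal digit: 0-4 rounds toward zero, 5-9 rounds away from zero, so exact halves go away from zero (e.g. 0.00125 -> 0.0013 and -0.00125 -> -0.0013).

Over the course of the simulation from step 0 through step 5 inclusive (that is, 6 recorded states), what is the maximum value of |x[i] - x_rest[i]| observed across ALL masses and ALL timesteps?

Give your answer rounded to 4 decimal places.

Step 0: x=[4.0000 12.0000 18.0000] v=[0.0000 0.0000 -2.0000]
Step 1: x=[8.0000 10.0000 17.0000] v=[8.0000 -4.0000 -2.0000]
Step 2: x=[6.0000 13.0000 15.0000] v=[-4.0000 6.0000 -4.0000]
Step 3: x=[5.0000 11.0000 17.0000] v=[-2.0000 -4.0000 4.0000]
Step 4: x=[5.0000 9.0000 19.0000] v=[0.0000 -4.0000 4.0000]
Step 5: x=[4.0000 13.0000 17.0000] v=[-2.0000 8.0000 -4.0000]
Max displacement = 3.0000

Answer: 3.0000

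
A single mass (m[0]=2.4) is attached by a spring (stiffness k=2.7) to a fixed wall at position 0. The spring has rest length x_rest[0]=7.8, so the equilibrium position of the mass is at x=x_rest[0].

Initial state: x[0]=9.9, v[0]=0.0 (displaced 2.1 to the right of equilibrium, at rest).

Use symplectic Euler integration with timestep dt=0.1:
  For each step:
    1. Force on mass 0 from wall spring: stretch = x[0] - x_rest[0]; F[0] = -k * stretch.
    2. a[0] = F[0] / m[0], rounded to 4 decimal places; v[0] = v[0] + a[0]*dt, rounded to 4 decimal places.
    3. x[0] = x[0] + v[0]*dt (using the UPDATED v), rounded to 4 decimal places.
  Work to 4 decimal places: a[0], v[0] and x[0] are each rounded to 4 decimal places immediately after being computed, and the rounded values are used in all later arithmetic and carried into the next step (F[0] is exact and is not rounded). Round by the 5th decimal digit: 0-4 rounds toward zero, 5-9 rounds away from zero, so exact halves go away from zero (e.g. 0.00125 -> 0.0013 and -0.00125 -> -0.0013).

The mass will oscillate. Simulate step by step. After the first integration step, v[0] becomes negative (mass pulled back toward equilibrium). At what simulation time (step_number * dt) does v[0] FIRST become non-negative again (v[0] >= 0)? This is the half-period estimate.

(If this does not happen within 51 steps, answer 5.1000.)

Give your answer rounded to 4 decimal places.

Answer: 3.0000

Derivation:
Step 0: x=[9.9000] v=[0.0000]
Step 1: x=[9.8764] v=[-0.2363]
Step 2: x=[9.8294] v=[-0.4699]
Step 3: x=[9.7596] v=[-0.6982]
Step 4: x=[9.6677] v=[-0.9187]
Step 5: x=[9.5548] v=[-1.1288]
Step 6: x=[9.4222] v=[-1.3262]
Step 7: x=[9.2713] v=[-1.5087]
Step 8: x=[9.1039] v=[-1.6742]
Step 9: x=[8.9218] v=[-1.8209]
Step 10: x=[8.7271] v=[-1.9471]
Step 11: x=[8.5220] v=[-2.0514]
Step 12: x=[8.3087] v=[-2.1326]
Step 13: x=[8.0897] v=[-2.1898]
Step 14: x=[7.8675] v=[-2.2224]
Step 15: x=[7.6445] v=[-2.2300]
Step 16: x=[7.4233] v=[-2.2125]
Step 17: x=[7.2063] v=[-2.1701]
Step 18: x=[6.9960] v=[-2.1033]
Step 19: x=[6.7947] v=[-2.0129]
Step 20: x=[6.6047] v=[-1.8998]
Step 21: x=[6.4282] v=[-1.7653]
Step 22: x=[6.2671] v=[-1.6110]
Step 23: x=[6.1232] v=[-1.4386]
Step 24: x=[5.9982] v=[-1.2500]
Step 25: x=[5.8935] v=[-1.0473]
Step 26: x=[5.8102] v=[-0.8328]
Step 27: x=[5.7493] v=[-0.6090]
Step 28: x=[5.7115] v=[-0.3783]
Step 29: x=[5.6972] v=[-0.1433]
Step 30: x=[5.7065] v=[0.0933]
First v>=0 after going negative at step 30, time=3.0000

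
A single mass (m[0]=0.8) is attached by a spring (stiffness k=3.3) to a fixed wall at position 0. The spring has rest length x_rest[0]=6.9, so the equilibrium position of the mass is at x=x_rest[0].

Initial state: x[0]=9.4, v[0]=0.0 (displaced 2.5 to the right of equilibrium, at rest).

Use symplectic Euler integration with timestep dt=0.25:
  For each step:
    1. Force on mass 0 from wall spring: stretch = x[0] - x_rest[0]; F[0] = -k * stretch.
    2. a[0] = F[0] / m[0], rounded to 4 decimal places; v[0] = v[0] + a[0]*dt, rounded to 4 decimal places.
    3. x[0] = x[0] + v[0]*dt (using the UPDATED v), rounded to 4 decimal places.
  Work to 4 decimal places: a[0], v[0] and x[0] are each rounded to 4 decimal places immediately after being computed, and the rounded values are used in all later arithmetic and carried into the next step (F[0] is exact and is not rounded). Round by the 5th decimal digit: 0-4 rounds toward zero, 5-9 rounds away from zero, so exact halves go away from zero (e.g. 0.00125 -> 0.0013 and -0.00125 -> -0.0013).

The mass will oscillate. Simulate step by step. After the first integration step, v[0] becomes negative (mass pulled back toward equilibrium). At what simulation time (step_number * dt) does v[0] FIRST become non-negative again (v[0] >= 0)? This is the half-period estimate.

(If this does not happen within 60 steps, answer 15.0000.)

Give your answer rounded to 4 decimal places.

Answer: 1.7500

Derivation:
Step 0: x=[9.4000] v=[0.0000]
Step 1: x=[8.7555] v=[-2.5781]
Step 2: x=[7.6326] v=[-4.4916]
Step 3: x=[6.3208] v=[-5.2471]
Step 4: x=[5.1584] v=[-4.6498]
Step 5: x=[4.4450] v=[-2.8538]
Step 6: x=[4.3645] v=[-0.3221]
Step 7: x=[4.9377] v=[2.2926]
First v>=0 after going negative at step 7, time=1.7500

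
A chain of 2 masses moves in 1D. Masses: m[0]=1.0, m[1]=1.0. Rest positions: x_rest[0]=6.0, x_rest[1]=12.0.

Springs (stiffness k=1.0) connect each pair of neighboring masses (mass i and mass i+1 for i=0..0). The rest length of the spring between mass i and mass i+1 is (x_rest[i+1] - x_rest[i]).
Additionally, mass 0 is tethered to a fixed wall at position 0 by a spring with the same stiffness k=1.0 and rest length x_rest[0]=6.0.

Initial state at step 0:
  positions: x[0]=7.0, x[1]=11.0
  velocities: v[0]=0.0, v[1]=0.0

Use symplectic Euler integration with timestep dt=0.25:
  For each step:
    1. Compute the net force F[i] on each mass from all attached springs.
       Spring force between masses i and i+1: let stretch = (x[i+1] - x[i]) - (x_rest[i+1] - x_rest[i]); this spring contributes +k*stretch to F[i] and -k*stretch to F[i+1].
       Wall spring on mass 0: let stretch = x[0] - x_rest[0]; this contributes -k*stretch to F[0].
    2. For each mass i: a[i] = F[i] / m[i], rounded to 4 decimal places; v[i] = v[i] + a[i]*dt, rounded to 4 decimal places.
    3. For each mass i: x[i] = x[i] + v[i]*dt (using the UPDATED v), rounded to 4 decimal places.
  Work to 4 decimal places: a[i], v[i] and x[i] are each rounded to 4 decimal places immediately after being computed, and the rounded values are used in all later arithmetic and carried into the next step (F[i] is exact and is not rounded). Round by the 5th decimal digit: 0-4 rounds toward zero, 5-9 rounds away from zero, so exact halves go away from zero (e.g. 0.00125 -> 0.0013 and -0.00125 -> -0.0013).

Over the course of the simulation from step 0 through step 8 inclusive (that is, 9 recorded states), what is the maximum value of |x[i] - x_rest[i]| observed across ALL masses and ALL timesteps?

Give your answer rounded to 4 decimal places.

Step 0: x=[7.0000 11.0000] v=[0.0000 0.0000]
Step 1: x=[6.8125 11.1250] v=[-0.7500 0.5000]
Step 2: x=[6.4688 11.3555] v=[-1.3750 0.9219]
Step 3: x=[6.0262 11.6556] v=[-1.7705 1.2002]
Step 4: x=[5.5588 11.9788] v=[-1.8697 1.2929]
Step 5: x=[5.1452 12.2758] v=[-1.6544 1.1879]
Step 6: x=[4.8557 12.5021] v=[-1.1581 0.9053]
Step 7: x=[4.7406 12.6255] v=[-0.4604 0.4937]
Step 8: x=[4.8220 12.6311] v=[0.3257 0.0225]
Max displacement = 1.2594

Answer: 1.2594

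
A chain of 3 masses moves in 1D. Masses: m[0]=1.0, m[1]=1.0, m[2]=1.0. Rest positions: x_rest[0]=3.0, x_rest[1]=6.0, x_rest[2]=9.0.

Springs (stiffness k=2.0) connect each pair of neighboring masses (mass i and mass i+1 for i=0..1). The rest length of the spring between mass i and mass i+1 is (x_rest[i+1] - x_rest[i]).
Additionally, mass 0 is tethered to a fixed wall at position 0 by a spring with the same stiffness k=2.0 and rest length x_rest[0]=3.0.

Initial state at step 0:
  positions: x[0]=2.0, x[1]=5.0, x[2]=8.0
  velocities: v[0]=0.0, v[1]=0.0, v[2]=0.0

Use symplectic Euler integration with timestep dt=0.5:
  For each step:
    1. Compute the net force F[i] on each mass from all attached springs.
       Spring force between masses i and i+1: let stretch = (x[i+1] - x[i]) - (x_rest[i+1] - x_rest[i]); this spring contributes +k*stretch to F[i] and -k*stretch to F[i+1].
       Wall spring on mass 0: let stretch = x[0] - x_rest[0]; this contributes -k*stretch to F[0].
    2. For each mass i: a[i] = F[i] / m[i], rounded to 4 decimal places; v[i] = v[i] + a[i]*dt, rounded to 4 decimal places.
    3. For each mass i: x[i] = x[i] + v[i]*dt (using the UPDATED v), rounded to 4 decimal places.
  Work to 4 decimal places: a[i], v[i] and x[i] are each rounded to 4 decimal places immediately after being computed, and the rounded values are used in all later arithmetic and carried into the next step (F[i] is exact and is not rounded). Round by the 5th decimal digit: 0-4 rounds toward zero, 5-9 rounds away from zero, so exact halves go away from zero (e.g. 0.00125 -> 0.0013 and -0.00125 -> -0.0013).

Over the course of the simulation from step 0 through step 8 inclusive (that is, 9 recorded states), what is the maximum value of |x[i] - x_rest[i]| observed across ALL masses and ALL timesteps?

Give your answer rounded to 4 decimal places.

Step 0: x=[2.0000 5.0000 8.0000] v=[0.0000 0.0000 0.0000]
Step 1: x=[2.5000 5.0000 8.0000] v=[1.0000 0.0000 0.0000]
Step 2: x=[3.0000 5.2500 8.0000] v=[1.0000 0.5000 0.0000]
Step 3: x=[3.1250 5.7500 8.1250] v=[0.2500 1.0000 0.2500]
Step 4: x=[3.0000 6.1250 8.5625] v=[-0.2500 0.7500 0.8750]
Step 5: x=[2.9375 6.1563 9.2813] v=[-0.1250 0.0625 1.4375]
Step 6: x=[3.0157 6.1407 9.9376] v=[0.1563 -0.0313 1.3125]
Step 7: x=[3.1485 6.4610 10.1954] v=[0.2656 0.6406 0.5156]
Step 8: x=[3.3633 6.9923 10.0860] v=[0.4296 1.0625 -0.2188]
Max displacement = 1.1954

Answer: 1.1954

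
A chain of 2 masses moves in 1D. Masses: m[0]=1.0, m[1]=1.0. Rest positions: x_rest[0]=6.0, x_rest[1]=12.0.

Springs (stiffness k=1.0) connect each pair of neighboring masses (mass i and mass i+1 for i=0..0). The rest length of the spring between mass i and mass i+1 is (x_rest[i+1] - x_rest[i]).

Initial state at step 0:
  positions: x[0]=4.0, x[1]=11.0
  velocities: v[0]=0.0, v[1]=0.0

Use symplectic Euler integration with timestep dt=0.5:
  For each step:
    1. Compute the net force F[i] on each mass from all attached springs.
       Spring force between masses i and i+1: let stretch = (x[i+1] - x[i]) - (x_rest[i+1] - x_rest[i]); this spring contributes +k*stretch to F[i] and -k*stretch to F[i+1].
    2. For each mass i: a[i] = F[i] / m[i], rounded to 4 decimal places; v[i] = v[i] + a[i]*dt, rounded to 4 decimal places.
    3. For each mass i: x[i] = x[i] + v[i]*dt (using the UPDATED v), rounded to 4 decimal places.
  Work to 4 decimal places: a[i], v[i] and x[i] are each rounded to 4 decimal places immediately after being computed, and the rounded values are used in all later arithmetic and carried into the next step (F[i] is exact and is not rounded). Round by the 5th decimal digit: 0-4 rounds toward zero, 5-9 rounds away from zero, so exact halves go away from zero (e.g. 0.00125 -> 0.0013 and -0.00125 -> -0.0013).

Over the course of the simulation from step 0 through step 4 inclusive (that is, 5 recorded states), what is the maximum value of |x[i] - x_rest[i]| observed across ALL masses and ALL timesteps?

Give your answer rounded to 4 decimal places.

Step 0: x=[4.0000 11.0000] v=[0.0000 0.0000]
Step 1: x=[4.2500 10.7500] v=[0.5000 -0.5000]
Step 2: x=[4.6250 10.3750] v=[0.7500 -0.7500]
Step 3: x=[4.9375 10.0625] v=[0.6250 -0.6250]
Step 4: x=[5.0313 9.9688] v=[0.1875 -0.1875]
Max displacement = 2.0312

Answer: 2.0312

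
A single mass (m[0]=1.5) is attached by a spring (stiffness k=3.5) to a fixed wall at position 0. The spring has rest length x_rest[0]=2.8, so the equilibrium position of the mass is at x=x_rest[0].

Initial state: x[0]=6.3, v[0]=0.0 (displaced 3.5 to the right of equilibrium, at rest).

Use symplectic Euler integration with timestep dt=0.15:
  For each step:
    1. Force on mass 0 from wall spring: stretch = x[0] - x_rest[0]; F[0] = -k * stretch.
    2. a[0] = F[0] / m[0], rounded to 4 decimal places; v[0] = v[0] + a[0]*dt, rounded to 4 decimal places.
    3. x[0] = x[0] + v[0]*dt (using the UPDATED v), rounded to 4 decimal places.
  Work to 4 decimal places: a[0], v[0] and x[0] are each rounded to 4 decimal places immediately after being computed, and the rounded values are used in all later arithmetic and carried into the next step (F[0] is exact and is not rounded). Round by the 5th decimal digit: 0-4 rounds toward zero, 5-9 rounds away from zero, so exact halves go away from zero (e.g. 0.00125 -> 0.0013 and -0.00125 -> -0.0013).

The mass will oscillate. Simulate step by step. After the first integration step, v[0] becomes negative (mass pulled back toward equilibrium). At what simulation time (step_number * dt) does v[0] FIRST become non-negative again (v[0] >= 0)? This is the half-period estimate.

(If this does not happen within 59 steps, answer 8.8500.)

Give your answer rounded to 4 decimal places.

Answer: 2.1000

Derivation:
Step 0: x=[6.3000] v=[0.0000]
Step 1: x=[6.1163] v=[-1.2250]
Step 2: x=[5.7584] v=[-2.3857]
Step 3: x=[5.2452] v=[-3.4211]
Step 4: x=[4.6037] v=[-4.2769]
Step 5: x=[3.8675] v=[-4.9082]
Step 6: x=[3.0752] v=[-5.2818]
Step 7: x=[2.2685] v=[-5.3781]
Step 8: x=[1.4897] v=[-5.1921]
Step 9: x=[0.7797] v=[-4.7335]
Step 10: x=[0.1757] v=[-4.0264]
Step 11: x=[-0.2905] v=[-3.1079]
Step 12: x=[-0.5944] v=[-2.0262]
Step 13: x=[-0.7201] v=[-0.8382]
Step 14: x=[-0.6610] v=[0.3938]
First v>=0 after going negative at step 14, time=2.1000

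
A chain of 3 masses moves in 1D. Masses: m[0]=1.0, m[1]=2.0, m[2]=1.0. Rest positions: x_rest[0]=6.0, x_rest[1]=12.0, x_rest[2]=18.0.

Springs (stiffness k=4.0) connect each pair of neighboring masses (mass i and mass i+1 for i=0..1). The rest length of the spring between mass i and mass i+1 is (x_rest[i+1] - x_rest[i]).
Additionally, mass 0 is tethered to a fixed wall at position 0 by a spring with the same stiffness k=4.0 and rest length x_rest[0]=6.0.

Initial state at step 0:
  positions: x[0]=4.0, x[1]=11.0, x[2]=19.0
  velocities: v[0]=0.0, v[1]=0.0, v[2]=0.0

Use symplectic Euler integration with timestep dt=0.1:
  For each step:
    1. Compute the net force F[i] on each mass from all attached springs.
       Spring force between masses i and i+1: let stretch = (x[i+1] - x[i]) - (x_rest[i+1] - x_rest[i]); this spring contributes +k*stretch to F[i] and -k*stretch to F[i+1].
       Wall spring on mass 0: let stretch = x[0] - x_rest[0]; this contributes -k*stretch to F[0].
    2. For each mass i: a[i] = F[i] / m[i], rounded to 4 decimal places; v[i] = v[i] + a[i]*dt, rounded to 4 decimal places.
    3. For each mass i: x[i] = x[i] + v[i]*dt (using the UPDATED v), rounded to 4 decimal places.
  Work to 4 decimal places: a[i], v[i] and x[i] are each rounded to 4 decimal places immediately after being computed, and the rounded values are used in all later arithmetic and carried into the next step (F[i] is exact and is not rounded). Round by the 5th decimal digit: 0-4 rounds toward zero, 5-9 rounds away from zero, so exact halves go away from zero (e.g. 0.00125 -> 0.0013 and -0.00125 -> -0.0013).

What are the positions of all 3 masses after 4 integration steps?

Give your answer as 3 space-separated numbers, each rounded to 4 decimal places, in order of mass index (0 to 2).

Step 0: x=[4.0000 11.0000 19.0000] v=[0.0000 0.0000 0.0000]
Step 1: x=[4.1200 11.0200 18.9200] v=[1.2000 0.2000 -0.8000]
Step 2: x=[4.3512 11.0600 18.7640] v=[2.3120 0.4000 -1.5600]
Step 3: x=[4.6767 11.1199 18.5398] v=[3.2550 0.5990 -2.2416]
Step 4: x=[5.0729 11.1993 18.2588] v=[3.9616 0.7943 -2.8096]

Answer: 5.0729 11.1993 18.2588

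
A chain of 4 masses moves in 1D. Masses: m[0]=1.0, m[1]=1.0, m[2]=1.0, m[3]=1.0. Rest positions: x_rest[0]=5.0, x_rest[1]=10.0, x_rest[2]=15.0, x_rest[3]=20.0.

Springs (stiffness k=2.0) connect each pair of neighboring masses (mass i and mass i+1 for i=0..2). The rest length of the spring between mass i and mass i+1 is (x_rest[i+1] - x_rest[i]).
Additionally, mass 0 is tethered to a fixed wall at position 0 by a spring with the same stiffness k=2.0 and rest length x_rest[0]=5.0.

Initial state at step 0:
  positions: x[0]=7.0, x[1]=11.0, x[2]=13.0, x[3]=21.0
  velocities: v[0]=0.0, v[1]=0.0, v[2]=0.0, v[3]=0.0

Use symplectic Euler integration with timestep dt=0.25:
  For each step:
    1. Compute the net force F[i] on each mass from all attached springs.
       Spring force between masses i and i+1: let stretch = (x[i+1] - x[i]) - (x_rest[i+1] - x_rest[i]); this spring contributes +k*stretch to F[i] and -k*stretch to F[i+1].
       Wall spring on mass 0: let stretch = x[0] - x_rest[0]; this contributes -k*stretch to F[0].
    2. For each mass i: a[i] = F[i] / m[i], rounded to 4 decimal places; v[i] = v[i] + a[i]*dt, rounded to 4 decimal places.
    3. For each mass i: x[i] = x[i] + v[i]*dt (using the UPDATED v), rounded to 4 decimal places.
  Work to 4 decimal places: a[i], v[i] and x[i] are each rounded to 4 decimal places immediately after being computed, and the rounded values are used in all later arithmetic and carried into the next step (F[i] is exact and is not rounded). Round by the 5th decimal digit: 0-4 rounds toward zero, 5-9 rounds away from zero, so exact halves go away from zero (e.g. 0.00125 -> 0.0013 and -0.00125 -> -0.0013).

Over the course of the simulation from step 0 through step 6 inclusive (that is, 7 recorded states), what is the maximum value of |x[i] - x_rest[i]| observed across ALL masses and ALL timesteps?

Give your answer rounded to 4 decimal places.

Answer: 2.3662

Derivation:
Step 0: x=[7.0000 11.0000 13.0000 21.0000] v=[0.0000 0.0000 0.0000 0.0000]
Step 1: x=[6.6250 10.7500 13.7500 20.6250] v=[-1.5000 -1.0000 3.0000 -1.5000]
Step 2: x=[5.9375 10.3594 14.9844 20.0156] v=[-2.7500 -1.5625 4.9375 -2.4375]
Step 3: x=[5.0606 9.9942 16.2696 19.4023] v=[-3.5078 -1.4610 5.1406 -2.4531]
Step 4: x=[4.1678 9.7967 17.1619 19.0224] v=[-3.5713 -0.7901 3.5693 -1.5195]
Step 5: x=[3.4576 9.8162 17.3662 19.0350] v=[-2.8408 0.0781 0.8170 0.0503]
Step 6: x=[3.1100 9.9847 16.8353 19.4640] v=[-1.3903 0.6738 -2.1236 1.7159]
Max displacement = 2.3662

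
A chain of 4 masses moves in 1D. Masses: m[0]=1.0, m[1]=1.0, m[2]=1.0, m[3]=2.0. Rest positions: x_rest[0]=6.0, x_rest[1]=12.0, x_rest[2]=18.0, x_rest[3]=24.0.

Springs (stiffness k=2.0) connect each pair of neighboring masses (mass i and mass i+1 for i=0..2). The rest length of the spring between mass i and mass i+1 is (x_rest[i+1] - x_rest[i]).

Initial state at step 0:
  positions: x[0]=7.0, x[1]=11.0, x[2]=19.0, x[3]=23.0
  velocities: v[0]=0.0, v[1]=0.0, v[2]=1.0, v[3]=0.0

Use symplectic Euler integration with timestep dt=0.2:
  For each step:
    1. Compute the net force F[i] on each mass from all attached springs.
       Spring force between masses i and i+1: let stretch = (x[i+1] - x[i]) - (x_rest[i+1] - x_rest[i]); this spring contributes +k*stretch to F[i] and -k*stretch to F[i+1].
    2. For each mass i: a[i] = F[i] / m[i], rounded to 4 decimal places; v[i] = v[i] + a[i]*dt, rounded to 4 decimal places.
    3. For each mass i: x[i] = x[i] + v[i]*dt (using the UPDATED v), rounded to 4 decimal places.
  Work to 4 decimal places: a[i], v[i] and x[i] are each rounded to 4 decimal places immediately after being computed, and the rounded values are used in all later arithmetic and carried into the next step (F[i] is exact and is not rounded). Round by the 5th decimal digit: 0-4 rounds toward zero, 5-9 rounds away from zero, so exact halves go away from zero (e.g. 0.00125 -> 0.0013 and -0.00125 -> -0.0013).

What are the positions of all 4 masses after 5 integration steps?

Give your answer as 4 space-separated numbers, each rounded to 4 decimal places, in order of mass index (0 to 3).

Answer: 5.7042 13.5057 17.0477 23.8712

Derivation:
Step 0: x=[7.0000 11.0000 19.0000 23.0000] v=[0.0000 0.0000 1.0000 0.0000]
Step 1: x=[6.8400 11.3200 18.8800 23.0800] v=[-0.8000 1.6000 -0.6000 0.4000]
Step 2: x=[6.5584 11.8864 18.4912 23.2320] v=[-1.4080 2.8320 -1.9440 0.7600]
Step 3: x=[6.2230 12.5549 17.9533 23.4344] v=[-1.6768 3.3427 -2.6896 1.0118]
Step 4: x=[5.9142 13.1488 17.4220 23.6575] v=[-1.5440 2.9693 -2.6565 1.1156]
Step 5: x=[5.7042 13.5057 17.0477 23.8712] v=[-1.0502 1.7847 -1.8716 1.0685]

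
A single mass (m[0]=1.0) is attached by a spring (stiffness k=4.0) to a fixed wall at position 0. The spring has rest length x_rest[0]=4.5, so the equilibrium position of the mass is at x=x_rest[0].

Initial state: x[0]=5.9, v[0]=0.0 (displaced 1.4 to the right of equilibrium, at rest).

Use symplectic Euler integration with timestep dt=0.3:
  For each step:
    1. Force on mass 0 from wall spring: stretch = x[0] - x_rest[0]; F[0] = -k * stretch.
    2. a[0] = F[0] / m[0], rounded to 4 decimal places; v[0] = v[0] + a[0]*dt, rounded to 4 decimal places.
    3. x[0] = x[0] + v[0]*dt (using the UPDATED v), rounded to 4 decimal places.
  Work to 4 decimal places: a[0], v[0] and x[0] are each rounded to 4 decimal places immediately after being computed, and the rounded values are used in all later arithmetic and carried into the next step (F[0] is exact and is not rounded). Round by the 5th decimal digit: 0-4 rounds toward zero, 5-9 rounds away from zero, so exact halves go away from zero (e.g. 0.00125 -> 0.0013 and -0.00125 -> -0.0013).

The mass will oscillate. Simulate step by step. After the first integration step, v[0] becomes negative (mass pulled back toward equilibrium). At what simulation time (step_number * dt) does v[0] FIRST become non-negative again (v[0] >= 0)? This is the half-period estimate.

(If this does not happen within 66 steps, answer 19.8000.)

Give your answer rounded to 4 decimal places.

Step 0: x=[5.9000] v=[0.0000]
Step 1: x=[5.3960] v=[-1.6800]
Step 2: x=[4.5694] v=[-2.7552]
Step 3: x=[3.7179] v=[-2.8385]
Step 4: x=[3.1479] v=[-1.9000]
Step 5: x=[3.0647] v=[-0.2775]
Step 6: x=[3.4982] v=[1.4449]
First v>=0 after going negative at step 6, time=1.8000

Answer: 1.8000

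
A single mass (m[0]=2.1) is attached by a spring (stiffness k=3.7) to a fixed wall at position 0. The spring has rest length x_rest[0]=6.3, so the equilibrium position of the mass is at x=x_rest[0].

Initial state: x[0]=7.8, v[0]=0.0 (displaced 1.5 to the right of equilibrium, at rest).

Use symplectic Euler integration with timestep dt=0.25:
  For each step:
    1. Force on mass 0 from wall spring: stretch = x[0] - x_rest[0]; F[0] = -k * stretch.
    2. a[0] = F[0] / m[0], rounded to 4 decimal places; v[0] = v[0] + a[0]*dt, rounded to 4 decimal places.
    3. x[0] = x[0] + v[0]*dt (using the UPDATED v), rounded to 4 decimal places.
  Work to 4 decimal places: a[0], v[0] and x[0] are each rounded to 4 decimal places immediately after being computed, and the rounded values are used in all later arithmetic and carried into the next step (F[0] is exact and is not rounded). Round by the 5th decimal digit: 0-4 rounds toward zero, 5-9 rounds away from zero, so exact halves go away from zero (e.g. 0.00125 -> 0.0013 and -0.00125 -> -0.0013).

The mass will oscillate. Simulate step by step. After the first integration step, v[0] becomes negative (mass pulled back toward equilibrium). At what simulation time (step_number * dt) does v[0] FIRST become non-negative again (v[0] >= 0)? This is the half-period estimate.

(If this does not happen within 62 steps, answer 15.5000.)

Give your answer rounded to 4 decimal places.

Answer: 2.5000

Derivation:
Step 0: x=[7.8000] v=[0.0000]
Step 1: x=[7.6348] v=[-0.6607]
Step 2: x=[7.3226] v=[-1.2487]
Step 3: x=[6.8978] v=[-1.6991]
Step 4: x=[6.4072] v=[-1.9624]
Step 5: x=[5.9048] v=[-2.0096]
Step 6: x=[5.4459] v=[-1.8355]
Step 7: x=[5.0811] v=[-1.4593]
Step 8: x=[4.8505] v=[-0.9224]
Step 9: x=[4.7795] v=[-0.2839]
Step 10: x=[4.8760] v=[0.3859]
First v>=0 after going negative at step 10, time=2.5000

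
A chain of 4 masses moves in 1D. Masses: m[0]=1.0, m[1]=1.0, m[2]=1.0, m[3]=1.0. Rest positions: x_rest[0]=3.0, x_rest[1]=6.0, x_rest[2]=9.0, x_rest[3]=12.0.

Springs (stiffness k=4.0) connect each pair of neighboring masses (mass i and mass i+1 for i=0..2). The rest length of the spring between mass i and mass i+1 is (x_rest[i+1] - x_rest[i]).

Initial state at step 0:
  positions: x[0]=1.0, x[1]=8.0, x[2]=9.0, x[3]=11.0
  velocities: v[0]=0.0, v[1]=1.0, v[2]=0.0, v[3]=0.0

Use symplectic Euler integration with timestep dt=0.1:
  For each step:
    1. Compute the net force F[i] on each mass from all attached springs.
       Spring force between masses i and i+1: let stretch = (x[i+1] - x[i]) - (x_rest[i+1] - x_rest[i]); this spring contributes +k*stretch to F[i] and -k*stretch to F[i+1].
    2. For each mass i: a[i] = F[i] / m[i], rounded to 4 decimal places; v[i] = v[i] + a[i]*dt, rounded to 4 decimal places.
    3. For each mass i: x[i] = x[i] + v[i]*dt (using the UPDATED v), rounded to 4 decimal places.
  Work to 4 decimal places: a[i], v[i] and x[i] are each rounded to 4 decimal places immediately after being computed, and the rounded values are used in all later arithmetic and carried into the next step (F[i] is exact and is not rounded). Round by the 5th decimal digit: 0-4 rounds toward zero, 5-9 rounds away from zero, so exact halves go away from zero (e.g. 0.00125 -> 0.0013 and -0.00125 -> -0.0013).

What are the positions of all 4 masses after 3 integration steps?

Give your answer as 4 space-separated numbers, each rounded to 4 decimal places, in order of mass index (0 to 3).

Step 0: x=[1.0000 8.0000 9.0000 11.0000] v=[0.0000 1.0000 0.0000 0.0000]
Step 1: x=[1.1600 7.8600 9.0400 11.0400] v=[1.6000 -1.4000 0.4000 0.4000]
Step 2: x=[1.4680 7.4992 9.1128 11.1200] v=[3.0800 -3.6080 0.7280 0.8000]
Step 3: x=[1.8973 6.9617 9.2013 11.2397] v=[4.2925 -5.3750 0.8854 1.1971]

Answer: 1.8973 6.9617 9.2013 11.2397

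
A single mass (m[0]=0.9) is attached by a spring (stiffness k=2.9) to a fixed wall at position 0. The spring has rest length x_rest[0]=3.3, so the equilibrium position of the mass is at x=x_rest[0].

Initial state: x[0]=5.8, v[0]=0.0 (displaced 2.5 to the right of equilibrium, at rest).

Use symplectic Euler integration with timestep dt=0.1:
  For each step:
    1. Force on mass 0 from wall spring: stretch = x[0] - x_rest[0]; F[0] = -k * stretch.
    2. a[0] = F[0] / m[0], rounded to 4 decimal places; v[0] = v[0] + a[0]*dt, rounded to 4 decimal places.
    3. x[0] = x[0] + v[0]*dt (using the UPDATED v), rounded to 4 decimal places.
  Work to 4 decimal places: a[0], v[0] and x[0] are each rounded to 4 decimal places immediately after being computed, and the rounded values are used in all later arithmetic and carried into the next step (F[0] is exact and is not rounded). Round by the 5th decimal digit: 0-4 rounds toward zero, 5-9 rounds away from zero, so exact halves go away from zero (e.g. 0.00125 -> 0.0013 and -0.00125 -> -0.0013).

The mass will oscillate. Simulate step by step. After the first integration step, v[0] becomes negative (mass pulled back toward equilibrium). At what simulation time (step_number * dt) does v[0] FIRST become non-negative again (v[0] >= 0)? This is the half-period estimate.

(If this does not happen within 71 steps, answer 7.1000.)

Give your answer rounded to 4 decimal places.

Answer: 1.8000

Derivation:
Step 0: x=[5.8000] v=[0.0000]
Step 1: x=[5.7194] v=[-0.8056]
Step 2: x=[5.5609] v=[-1.5852]
Step 3: x=[5.3295] v=[-2.3137]
Step 4: x=[5.0327] v=[-2.9677]
Step 5: x=[4.6801] v=[-3.5260]
Step 6: x=[4.2830] v=[-3.9707]
Step 7: x=[3.8543] v=[-4.2874]
Step 8: x=[3.4077] v=[-4.4660]
Step 9: x=[2.9576] v=[-4.5007]
Step 10: x=[2.5186] v=[-4.3904]
Step 11: x=[2.1047] v=[-4.1386]
Step 12: x=[1.7294] v=[-3.7535]
Step 13: x=[1.4047] v=[-3.2474]
Step 14: x=[1.1410] v=[-2.6367]
Step 15: x=[0.9469] v=[-1.9410]
Step 16: x=[0.8286] v=[-1.1828]
Step 17: x=[0.7900] v=[-0.3865]
Step 18: x=[0.8322] v=[0.4223]
First v>=0 after going negative at step 18, time=1.8000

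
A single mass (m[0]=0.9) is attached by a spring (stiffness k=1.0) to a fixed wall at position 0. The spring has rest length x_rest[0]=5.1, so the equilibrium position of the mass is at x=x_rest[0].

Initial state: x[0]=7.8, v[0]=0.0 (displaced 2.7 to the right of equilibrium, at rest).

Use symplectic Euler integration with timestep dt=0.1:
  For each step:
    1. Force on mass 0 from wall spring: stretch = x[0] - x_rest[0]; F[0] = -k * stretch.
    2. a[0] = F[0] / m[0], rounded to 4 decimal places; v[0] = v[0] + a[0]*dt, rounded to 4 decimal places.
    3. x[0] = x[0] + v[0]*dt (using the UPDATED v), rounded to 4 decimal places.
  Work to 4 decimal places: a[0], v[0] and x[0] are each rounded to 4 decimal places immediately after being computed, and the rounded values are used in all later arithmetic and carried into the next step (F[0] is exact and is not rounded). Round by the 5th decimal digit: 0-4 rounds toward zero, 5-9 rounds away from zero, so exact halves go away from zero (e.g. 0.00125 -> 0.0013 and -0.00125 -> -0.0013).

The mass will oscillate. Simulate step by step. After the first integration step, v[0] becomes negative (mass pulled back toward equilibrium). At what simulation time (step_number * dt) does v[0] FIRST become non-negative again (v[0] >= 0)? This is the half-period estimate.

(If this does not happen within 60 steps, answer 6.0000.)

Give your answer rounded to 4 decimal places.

Answer: 3.0000

Derivation:
Step 0: x=[7.8000] v=[0.0000]
Step 1: x=[7.7700] v=[-0.3000]
Step 2: x=[7.7103] v=[-0.5967]
Step 3: x=[7.6216] v=[-0.8867]
Step 4: x=[7.5049] v=[-1.1669]
Step 5: x=[7.3615] v=[-1.4341]
Step 6: x=[7.1930] v=[-1.6854]
Step 7: x=[7.0012] v=[-1.9180]
Step 8: x=[6.7883] v=[-2.1292]
Step 9: x=[6.5566] v=[-2.3168]
Step 10: x=[6.3087] v=[-2.4786]
Step 11: x=[6.0474] v=[-2.6129]
Step 12: x=[5.7756] v=[-2.7182]
Step 13: x=[5.4963] v=[-2.7933]
Step 14: x=[5.2126] v=[-2.8373]
Step 15: x=[4.9276] v=[-2.8498]
Step 16: x=[4.6445] v=[-2.8306]
Step 17: x=[4.3665] v=[-2.7800]
Step 18: x=[4.0967] v=[-2.6985]
Step 19: x=[3.8380] v=[-2.5870]
Step 20: x=[3.5933] v=[-2.4468]
Step 21: x=[3.3654] v=[-2.2794]
Step 22: x=[3.1567] v=[-2.0867]
Step 23: x=[2.9696] v=[-1.8708]
Step 24: x=[2.8062] v=[-1.6341]
Step 25: x=[2.6683] v=[-1.3792]
Step 26: x=[2.5574] v=[-1.1090]
Step 27: x=[2.4748] v=[-0.8265]
Step 28: x=[2.4213] v=[-0.5348]
Step 29: x=[2.3976] v=[-0.2372]
Step 30: x=[2.4039] v=[0.0631]
First v>=0 after going negative at step 30, time=3.0000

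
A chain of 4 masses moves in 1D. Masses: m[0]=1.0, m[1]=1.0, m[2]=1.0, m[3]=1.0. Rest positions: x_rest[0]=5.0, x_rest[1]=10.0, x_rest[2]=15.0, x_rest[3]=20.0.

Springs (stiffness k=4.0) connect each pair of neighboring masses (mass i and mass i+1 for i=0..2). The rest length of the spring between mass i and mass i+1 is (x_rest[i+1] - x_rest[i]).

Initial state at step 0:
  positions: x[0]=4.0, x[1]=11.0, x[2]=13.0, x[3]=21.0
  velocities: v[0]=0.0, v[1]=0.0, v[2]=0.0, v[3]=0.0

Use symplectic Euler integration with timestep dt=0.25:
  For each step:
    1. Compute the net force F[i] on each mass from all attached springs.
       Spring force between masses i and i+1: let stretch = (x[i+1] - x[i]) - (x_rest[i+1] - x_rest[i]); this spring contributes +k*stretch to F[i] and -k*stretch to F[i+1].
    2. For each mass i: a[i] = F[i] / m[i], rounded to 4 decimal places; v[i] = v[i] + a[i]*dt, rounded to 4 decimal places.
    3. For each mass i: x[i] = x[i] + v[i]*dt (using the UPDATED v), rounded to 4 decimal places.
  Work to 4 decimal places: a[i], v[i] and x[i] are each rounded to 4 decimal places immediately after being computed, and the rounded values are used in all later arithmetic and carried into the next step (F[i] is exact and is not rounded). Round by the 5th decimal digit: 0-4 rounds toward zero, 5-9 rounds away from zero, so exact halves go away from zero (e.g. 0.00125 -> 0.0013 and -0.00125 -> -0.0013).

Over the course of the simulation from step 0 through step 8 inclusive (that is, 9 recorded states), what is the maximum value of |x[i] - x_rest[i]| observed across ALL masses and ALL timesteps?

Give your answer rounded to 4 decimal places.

Step 0: x=[4.0000 11.0000 13.0000 21.0000] v=[0.0000 0.0000 0.0000 0.0000]
Step 1: x=[4.5000 9.7500 14.5000 20.2500] v=[2.0000 -5.0000 6.0000 -3.0000]
Step 2: x=[5.0625 8.3750 16.2500 19.3125] v=[2.2500 -5.5000 7.0000 -3.7500]
Step 3: x=[5.2031 8.1406 16.7969 18.8594] v=[0.5625 -0.9375 2.1875 -1.8125]
Step 4: x=[4.8281 9.3359 15.6953 19.1407] v=[-1.5000 4.7813 -4.4063 1.1250]
Step 5: x=[4.3301 10.9941 13.8652 19.8106] v=[-1.9922 6.6329 -7.3203 2.6796]
Step 6: x=[4.2481 11.7041 12.8037 20.2442] v=[-0.3282 2.8400 -4.2460 1.7342]
Step 7: x=[4.7801 10.8250 13.3274 20.0676] v=[2.1278 -3.5164 2.0949 -0.7063]
Step 8: x=[5.5733 9.0603 14.9106 19.4560] v=[3.1727 -7.0589 6.3327 -2.4465]
Max displacement = 2.1963

Answer: 2.1963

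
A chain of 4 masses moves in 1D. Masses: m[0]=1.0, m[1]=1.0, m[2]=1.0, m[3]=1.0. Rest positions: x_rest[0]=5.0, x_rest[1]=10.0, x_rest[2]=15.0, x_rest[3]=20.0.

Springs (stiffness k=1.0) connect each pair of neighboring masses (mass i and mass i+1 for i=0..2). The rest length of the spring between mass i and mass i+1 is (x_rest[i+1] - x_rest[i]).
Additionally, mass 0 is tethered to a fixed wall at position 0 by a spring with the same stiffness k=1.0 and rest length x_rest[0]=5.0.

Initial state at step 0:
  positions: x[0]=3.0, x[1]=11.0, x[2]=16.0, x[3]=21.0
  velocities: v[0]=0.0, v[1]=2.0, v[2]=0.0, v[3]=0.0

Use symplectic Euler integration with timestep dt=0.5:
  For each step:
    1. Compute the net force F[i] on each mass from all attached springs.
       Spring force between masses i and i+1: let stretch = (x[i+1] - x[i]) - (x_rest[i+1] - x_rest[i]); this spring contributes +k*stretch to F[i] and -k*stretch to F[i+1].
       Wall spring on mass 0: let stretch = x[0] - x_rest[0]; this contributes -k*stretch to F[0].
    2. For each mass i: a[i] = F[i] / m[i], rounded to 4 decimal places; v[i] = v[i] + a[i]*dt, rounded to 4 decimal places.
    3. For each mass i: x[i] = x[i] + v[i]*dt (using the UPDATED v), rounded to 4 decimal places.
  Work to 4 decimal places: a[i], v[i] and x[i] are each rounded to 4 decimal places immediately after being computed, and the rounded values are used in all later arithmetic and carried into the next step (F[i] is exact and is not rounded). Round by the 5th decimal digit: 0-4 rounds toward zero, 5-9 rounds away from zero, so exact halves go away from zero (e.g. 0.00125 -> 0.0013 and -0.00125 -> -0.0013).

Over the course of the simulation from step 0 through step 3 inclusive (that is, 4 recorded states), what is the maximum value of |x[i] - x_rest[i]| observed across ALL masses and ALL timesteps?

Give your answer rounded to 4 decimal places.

Answer: 2.7657

Derivation:
Step 0: x=[3.0000 11.0000 16.0000 21.0000] v=[0.0000 2.0000 0.0000 0.0000]
Step 1: x=[4.2500 11.2500 16.0000 21.0000] v=[2.5000 0.5000 0.0000 0.0000]
Step 2: x=[6.1875 10.9375 16.0625 21.0000] v=[3.8750 -0.6250 0.1250 0.0000]
Step 3: x=[7.7657 10.7188 16.0782 21.0157] v=[3.1563 -0.4375 0.0313 0.0313]
Max displacement = 2.7657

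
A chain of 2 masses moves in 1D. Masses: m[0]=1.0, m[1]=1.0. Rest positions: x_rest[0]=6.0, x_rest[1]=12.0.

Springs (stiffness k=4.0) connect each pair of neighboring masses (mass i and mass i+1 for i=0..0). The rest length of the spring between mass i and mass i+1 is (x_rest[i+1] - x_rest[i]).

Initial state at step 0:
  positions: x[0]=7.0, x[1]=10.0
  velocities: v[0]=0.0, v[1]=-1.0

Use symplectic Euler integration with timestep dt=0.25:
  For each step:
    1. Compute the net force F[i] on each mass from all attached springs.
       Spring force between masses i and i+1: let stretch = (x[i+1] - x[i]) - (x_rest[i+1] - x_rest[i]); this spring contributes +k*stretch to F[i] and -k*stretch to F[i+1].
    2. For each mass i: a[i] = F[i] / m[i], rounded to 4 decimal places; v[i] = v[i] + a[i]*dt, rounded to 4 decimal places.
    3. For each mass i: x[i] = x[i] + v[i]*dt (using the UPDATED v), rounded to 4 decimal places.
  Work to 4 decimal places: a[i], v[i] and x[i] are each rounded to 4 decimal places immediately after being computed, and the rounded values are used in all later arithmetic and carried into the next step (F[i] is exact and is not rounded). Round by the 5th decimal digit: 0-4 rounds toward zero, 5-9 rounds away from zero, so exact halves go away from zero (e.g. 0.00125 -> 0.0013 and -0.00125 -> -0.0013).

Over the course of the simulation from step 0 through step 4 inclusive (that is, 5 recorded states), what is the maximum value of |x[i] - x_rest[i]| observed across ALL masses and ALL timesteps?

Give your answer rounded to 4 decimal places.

Step 0: x=[7.0000 10.0000] v=[0.0000 -1.0000]
Step 1: x=[6.2500 10.5000] v=[-3.0000 2.0000]
Step 2: x=[5.0625 11.4375] v=[-4.7500 3.7500]
Step 3: x=[3.9688 12.2813] v=[-4.3750 3.3750]
Step 4: x=[3.4532 12.5469] v=[-2.0625 1.0625]
Max displacement = 2.5468

Answer: 2.5468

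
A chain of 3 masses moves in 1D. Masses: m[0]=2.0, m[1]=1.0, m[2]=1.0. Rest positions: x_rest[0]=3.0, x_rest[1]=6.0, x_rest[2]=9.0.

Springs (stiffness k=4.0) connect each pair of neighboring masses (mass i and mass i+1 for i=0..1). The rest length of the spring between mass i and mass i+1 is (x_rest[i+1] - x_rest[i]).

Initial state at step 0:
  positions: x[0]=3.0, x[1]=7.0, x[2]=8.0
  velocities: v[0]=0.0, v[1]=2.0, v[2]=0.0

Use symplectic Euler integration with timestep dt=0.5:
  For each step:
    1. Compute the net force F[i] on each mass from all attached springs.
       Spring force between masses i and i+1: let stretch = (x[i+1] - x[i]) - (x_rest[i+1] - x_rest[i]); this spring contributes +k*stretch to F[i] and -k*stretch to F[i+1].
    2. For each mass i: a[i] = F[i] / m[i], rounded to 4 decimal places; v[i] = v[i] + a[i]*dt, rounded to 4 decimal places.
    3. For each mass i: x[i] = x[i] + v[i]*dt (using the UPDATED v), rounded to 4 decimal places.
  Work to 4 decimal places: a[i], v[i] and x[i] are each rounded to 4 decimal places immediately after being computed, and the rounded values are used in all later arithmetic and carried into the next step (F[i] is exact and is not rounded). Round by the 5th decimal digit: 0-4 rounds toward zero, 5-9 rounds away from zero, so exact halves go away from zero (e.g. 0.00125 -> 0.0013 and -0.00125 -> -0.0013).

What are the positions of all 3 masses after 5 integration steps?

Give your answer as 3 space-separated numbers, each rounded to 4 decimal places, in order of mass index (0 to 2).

Answer: 4.5313 6.5625 10.3750

Derivation:
Step 0: x=[3.0000 7.0000 8.0000] v=[0.0000 2.0000 0.0000]
Step 1: x=[3.5000 5.0000 10.0000] v=[1.0000 -4.0000 4.0000]
Step 2: x=[3.2500 6.5000 10.0000] v=[-0.5000 3.0000 0.0000]
Step 3: x=[3.1250 8.2500 9.5000] v=[-0.2500 3.5000 -1.0000]
Step 4: x=[4.0625 6.1250 10.7500] v=[1.8750 -4.2500 2.5000]
Step 5: x=[4.5313 6.5625 10.3750] v=[0.9375 0.8750 -0.7500]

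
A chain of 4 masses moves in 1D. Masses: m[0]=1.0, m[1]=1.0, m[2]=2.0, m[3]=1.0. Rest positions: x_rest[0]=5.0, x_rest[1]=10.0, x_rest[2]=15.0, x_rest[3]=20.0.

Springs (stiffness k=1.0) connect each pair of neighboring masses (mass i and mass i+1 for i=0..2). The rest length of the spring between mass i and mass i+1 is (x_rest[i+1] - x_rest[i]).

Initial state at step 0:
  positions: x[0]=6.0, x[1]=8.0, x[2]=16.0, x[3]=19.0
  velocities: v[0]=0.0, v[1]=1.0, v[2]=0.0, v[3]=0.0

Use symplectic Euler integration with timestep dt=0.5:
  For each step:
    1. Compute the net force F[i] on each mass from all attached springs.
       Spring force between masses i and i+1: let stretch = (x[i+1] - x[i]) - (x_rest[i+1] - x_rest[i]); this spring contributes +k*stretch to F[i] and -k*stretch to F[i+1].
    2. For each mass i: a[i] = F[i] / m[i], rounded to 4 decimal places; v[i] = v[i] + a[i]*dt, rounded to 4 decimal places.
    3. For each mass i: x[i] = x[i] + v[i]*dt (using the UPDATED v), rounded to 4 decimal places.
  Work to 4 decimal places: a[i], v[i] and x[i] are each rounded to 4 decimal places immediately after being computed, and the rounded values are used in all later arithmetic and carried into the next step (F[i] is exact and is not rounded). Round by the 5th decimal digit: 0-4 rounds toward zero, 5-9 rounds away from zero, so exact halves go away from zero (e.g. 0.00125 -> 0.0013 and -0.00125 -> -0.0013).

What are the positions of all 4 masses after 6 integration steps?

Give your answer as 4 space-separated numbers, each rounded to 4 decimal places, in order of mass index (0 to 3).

Step 0: x=[6.0000 8.0000 16.0000 19.0000] v=[0.0000 1.0000 0.0000 0.0000]
Step 1: x=[5.2500 10.0000 15.3750 19.5000] v=[-1.5000 4.0000 -1.2500 1.0000]
Step 2: x=[4.4375 12.1563 14.5938 20.2188] v=[-1.6250 4.3125 -1.5625 1.4375]
Step 3: x=[4.3047 12.9923 14.2110 20.7813] v=[-0.2656 1.6719 -0.7656 1.1250]
Step 4: x=[5.0938 11.9610 14.4972 20.9513] v=[1.5782 -2.0626 0.5723 0.3399]
Step 5: x=[6.3497 9.8470 15.2731 20.7577] v=[2.5118 -4.2281 1.5518 -0.3872]
Step 6: x=[7.2300 8.2152 16.0564 20.4430] v=[1.7605 -3.2637 1.5665 -0.6295]

Answer: 7.2300 8.2152 16.0564 20.4430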